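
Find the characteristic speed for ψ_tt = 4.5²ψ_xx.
Speed = 4.5. Information travels along characteristics x = x₀ ± 4.5t.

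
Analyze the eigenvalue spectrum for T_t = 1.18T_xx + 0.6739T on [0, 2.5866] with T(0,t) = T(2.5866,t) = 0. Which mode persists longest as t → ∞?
Eigenvalues: λₙ = 1.18n²π²/2.5866² - 0.6739.
First three modes:
  n=1: λ₁ = 1.18π²/2.5866² - 0.6739 ≈ 1.067
  n=2: λ₂ = 4.72π²/2.5866² - 0.6739 ≈ 6.289
  n=3: λ₃ = 10.62π²/2.5866² - 0.6739 ≈ 14.992
Since 1.18π²/2.5866² ≈ 1.741 > 0.6739, all λₙ > 0.
The n=1 mode decays slowest → dominates as t → ∞.
Asymptotic: T ~ c₁ sin(πx/2.5866) e^{-λ₁t} with decay rate λ₁ ≈ 1.067.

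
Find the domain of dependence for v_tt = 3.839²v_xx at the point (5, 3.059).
Domain of dependence: [-6.743501, 16.743501]. Signals travel at speed 3.839, so data within |x - 5| ≤ 3.839·3.059 = 11.743501 can reach the point.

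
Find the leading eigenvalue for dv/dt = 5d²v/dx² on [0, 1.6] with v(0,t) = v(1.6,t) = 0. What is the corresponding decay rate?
Eigenvalues: λₙ = 5n²π²/1.6².
First three modes:
  n=1: λ₁ = 5π²/1.6² ≈ 19.277
  n=2: λ₂ = 20π²/1.6² ≈ 77.106 (4× faster decay)
  n=3: λ₃ = 45π²/1.6² ≈ 173.489 (9× faster decay)
As t → ∞, higher modes decay exponentially faster. The n=1 mode dominates: v ~ c₁ sin(πx/1.6) e^{-λ₁t}.
Decay rate: λ₁ = 5π²/1.6² ≈ 19.277.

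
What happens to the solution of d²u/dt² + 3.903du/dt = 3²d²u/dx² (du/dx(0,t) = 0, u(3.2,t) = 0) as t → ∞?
u → 0. Damping (γ=3.903) dissipates energy; oscillations decay exponentially.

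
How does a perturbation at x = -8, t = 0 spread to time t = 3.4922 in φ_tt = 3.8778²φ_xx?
Domain of influence: [-21.54205316, 5.54205316]. Data at x = -8 spreads outward at speed 3.8778.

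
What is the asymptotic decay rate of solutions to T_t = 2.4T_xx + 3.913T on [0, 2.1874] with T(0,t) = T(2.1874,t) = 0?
Eigenvalues: λₙ = 2.4n²π²/2.1874² - 3.913.
First three modes:
  n=1: λ₁ = 2.4π²/2.1874² - 3.913 ≈ 1.038
  n=2: λ₂ = 9.6π²/2.1874² - 3.913 ≈ 15.889
  n=3: λ₃ = 21.6π²/2.1874² - 3.913 ≈ 40.642
Since 2.4π²/2.1874² ≈ 4.951 > 3.913, all λₙ > 0.
The n=1 mode decays slowest → dominates as t → ∞.
Asymptotic: T ~ c₁ sin(πx/2.1874) e^{-λ₁t} with decay rate λ₁ ≈ 1.038.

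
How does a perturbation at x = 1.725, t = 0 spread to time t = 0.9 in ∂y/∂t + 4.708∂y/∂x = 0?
At x = 5.9622. The characteristic carries data from (1.725, 0) to (5.9622, 0.9).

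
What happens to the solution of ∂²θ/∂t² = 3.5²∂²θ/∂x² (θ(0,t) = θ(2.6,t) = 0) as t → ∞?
θ oscillates (no decay). Energy is conserved; the solution oscillates indefinitely as standing waves.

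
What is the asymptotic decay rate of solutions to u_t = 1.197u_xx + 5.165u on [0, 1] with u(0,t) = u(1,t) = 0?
Eigenvalues: λₙ = 1.197n²π²/1² - 5.165.
First three modes:
  n=1: λ₁ = 1.197π² - 5.165 ≈ 6.649
  n=2: λ₂ = 4.788π² - 5.165 ≈ 42.091
  n=3: λ₃ = 10.773π² - 5.165 ≈ 101.16
Since 1.197π² ≈ 11.814 > 5.165, all λₙ > 0.
The n=1 mode decays slowest → dominates as t → ∞.
Asymptotic: u ~ c₁ sin(πx/1) e^{-λ₁t} with decay rate λ₁ ≈ 6.649.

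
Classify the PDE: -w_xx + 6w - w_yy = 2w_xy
Rewriting in standard form: -w_xx - 2w_xy - w_yy + 6w = 0. A = -1, B = -2, C = -1. Discriminant B² - 4AC = 0. Since 0 = 0, parabolic.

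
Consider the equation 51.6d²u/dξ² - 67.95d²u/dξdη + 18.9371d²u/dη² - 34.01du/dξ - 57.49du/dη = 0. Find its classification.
Hyperbolic. (A = 51.6, B = -67.95, C = 18.9371 gives B² - 4AC = 708.58506.)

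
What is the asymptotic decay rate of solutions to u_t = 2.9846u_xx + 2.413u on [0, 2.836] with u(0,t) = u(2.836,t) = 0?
Eigenvalues: λₙ = 2.9846n²π²/2.836² - 2.413.
First three modes:
  n=1: λ₁ = 2.9846π²/2.836² - 2.413 ≈ 1.249
  n=2: λ₂ = 11.9384π²/2.836² - 2.413 ≈ 12.237
  n=3: λ₃ = 26.8614π²/2.836² - 2.413 ≈ 30.549
Since 2.9846π²/2.836² ≈ 3.662 > 2.413, all λₙ > 0.
The n=1 mode decays slowest → dominates as t → ∞.
Asymptotic: u ~ c₁ sin(πx/2.836) e^{-λ₁t} with decay rate λ₁ ≈ 1.249.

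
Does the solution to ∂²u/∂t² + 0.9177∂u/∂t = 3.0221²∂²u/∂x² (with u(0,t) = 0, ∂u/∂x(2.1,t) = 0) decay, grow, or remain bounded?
u → 0. Damping (γ=0.9177) dissipates energy; oscillations decay exponentially.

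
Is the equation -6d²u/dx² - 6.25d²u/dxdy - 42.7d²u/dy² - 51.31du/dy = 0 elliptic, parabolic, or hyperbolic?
Computing B² - 4AC with A = -6, B = -6.25, C = -42.7: discriminant = -985.7375 (negative). Answer: elliptic.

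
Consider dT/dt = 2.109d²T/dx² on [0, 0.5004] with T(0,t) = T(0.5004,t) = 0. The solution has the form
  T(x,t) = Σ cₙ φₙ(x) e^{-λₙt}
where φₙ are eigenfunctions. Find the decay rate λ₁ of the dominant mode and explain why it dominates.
Eigenvalues: λₙ = 2.109n²π²/0.5004².
First three modes:
  n=1: λ₁ = 2.109π²/0.5004² ≈ 83.127
  n=2: λ₂ = 8.436π²/0.5004² ≈ 332.508 (4× faster decay)
  n=3: λ₃ = 18.981π²/0.5004² ≈ 748.142 (9× faster decay)
As t → ∞, higher modes decay exponentially faster. The n=1 mode dominates: T ~ c₁ sin(πx/0.5004) e^{-λ₁t}.
Decay rate: λ₁ = 2.109π²/0.5004² ≈ 83.127.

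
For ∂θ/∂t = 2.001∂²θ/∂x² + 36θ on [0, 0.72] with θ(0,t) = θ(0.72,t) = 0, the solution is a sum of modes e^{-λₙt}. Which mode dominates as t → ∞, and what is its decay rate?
Eigenvalues: λₙ = 2.001n²π²/0.72² - 36.
First three modes:
  n=1: λ₁ = 2.001π²/0.72² - 36 ≈ 2.096
  n=2: λ₂ = 8.004π²/0.72² - 36 ≈ 116.385
  n=3: λ₃ = 18.009π²/0.72² - 36 ≈ 306.866
Since 2.001π²/0.72² ≈ 38.096 > 36, all λₙ > 0.
The n=1 mode decays slowest → dominates as t → ∞.
Asymptotic: θ ~ c₁ sin(πx/0.72) e^{-λ₁t} with decay rate λ₁ ≈ 2.096.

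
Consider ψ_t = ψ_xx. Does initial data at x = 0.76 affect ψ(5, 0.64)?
Yes, for any finite x. The heat equation has infinite propagation speed, so all initial data affects all points at any t > 0.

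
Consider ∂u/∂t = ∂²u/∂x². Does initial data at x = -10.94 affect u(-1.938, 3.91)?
Yes, for any finite x. The heat equation has infinite propagation speed, so all initial data affects all points at any t > 0.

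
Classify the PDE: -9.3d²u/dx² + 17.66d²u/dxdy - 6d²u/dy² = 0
A = -9.3, B = 17.66, C = -6. Discriminant B² - 4AC = 88.6756. Since 88.6756 > 0, hyperbolic.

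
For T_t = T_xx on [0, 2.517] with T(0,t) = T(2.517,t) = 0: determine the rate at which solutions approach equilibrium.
Eigenvalues: λₙ = n²π²/2.517².
First three modes:
  n=1: λ₁ = π²/2.517² ≈ 1.558
  n=2: λ₂ = 4π²/2.517² ≈ 6.232 (4× faster decay)
  n=3: λ₃ = 9π²/2.517² ≈ 14.021 (9× faster decay)
As t → ∞, higher modes decay exponentially faster. The n=1 mode dominates: T ~ c₁ sin(πx/2.517) e^{-λ₁t}.
Decay rate: λ₁ = π²/2.517² ≈ 1.558.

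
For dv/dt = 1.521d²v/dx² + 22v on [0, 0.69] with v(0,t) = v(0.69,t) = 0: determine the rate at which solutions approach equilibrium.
Eigenvalues: λₙ = 1.521n²π²/0.69² - 22.
First three modes:
  n=1: λ₁ = 1.521π²/0.69² - 22 ≈ 9.53
  n=2: λ₂ = 6.084π²/0.69² - 22 ≈ 104.122
  n=3: λ₃ = 13.689π²/0.69² - 22 ≈ 261.774
Since 1.521π²/0.69² ≈ 31.53 > 22, all λₙ > 0.
The n=1 mode decays slowest → dominates as t → ∞.
Asymptotic: v ~ c₁ sin(πx/0.69) e^{-λ₁t} with decay rate λ₁ ≈ 9.53.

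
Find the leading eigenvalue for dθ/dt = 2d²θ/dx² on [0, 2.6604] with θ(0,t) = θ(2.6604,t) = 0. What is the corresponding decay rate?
Eigenvalues: λₙ = 2n²π²/2.6604².
First three modes:
  n=1: λ₁ = 2π²/2.6604² ≈ 2.789
  n=2: λ₂ = 8π²/2.6604² ≈ 11.156 (4× faster decay)
  n=3: λ₃ = 18π²/2.6604² ≈ 25.1 (9× faster decay)
As t → ∞, higher modes decay exponentially faster. The n=1 mode dominates: θ ~ c₁ sin(πx/2.6604) e^{-λ₁t}.
Decay rate: λ₁ = 2π²/2.6604² ≈ 2.789.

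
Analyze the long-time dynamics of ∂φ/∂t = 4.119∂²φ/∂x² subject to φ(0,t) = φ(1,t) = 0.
Long-time behavior: φ → 0. Heat diffuses out through both boundaries.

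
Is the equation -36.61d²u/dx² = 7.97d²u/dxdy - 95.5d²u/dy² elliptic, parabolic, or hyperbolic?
Rewriting in standard form: -36.61d²u/dx² - 7.97d²u/dxdy + 95.5d²u/dy² = 0. Computing B² - 4AC with A = -36.61, B = -7.97, C = 95.5: discriminant = 14048.5409 (positive). Answer: hyperbolic.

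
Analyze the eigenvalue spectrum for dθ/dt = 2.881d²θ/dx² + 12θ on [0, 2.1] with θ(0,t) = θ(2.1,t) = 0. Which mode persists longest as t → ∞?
Eigenvalues: λₙ = 2.881n²π²/2.1² - 12.
First three modes:
  n=1: λ₁ = 2.881π²/2.1² - 12 ≈ -5.552
  n=2: λ₂ = 11.524π²/2.1² - 12 ≈ 13.791
  n=3: λ₃ = 25.929π²/2.1² - 12 ≈ 46.029
Since 2.881π²/2.1² ≈ 6.448 < 12, λ₁ < 0.
The n=1 mode grows fastest (−λₙ is largest for n=1) → dominates.
Asymptotic: θ ~ c₁ sin(πx/2.1) e^{5.552t} (exponential growth at rate −λ₁ ≈ 5.552).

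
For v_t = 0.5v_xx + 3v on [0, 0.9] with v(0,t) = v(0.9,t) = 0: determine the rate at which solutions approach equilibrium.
Eigenvalues: λₙ = 0.5n²π²/0.9² - 3.
First three modes:
  n=1: λ₁ = 0.5π²/0.9² - 3 ≈ 3.092
  n=2: λ₂ = 2π²/0.9² - 3 ≈ 21.369
  n=3: λ₃ = 4.5π²/0.9² - 3 ≈ 51.831
Since 0.5π²/0.9² ≈ 6.092 > 3, all λₙ > 0.
The n=1 mode decays slowest → dominates as t → ∞.
Asymptotic: v ~ c₁ sin(πx/0.9) e^{-λ₁t} with decay rate λ₁ ≈ 3.092.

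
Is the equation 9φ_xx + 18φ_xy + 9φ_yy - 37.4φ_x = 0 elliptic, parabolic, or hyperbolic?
Computing B² - 4AC with A = 9, B = 18, C = 9: discriminant = 0 (zero). Answer: parabolic.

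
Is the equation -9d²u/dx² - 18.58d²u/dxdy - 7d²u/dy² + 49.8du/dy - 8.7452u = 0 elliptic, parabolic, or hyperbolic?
Computing B² - 4AC with A = -9, B = -18.58, C = -7: discriminant = 93.2164 (positive). Answer: hyperbolic.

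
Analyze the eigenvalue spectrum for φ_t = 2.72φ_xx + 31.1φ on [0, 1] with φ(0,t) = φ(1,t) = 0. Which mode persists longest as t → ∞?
Eigenvalues: λₙ = 2.72n²π²/1² - 31.1.
First three modes:
  n=1: λ₁ = 2.72π² - 31.1 ≈ -4.255
  n=2: λ₂ = 10.88π² - 31.1 ≈ 76.281
  n=3: λ₃ = 24.48π² - 31.1 ≈ 210.508
Since 2.72π² ≈ 26.845 < 31.1, λ₁ < 0.
The n=1 mode grows fastest (−λₙ is largest for n=1) → dominates.
Asymptotic: φ ~ c₁ sin(πx/1) e^{4.255t} (exponential growth at rate −λ₁ ≈ 4.255).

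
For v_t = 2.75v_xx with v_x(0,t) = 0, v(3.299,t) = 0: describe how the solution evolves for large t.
v → 0. Heat escapes through the Dirichlet boundary.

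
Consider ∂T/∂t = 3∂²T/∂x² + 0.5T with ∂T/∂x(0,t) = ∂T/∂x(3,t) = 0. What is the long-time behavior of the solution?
As t → ∞, T grows unboundedly. With Neumann BCs the constant mode has diffusion eigenvalue 0, so any r > 0 makes it grow like e^(0.5t); solution grows exponentially.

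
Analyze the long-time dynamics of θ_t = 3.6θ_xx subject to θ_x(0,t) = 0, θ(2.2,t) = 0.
Long-time behavior: θ → 0. Heat escapes through the Dirichlet boundary.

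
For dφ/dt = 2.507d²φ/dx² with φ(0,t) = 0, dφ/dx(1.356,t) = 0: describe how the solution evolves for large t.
φ → 0. Heat escapes through the Dirichlet boundary.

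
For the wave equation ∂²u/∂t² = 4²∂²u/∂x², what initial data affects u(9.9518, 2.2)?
Domain of dependence: [1.1518, 18.7518]. Signals travel at speed 4, so data within |x - 9.9518| ≤ 4·2.2 = 8.8 can reach the point.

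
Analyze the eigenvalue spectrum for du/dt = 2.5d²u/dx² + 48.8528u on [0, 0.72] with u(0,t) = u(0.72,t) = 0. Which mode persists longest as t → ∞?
Eigenvalues: λₙ = 2.5n²π²/0.72² - 48.8528.
First three modes:
  n=1: λ₁ = 2.5π²/0.72² - 48.8528 ≈ -1.256
  n=2: λ₂ = 10π²/0.72² - 48.8528 ≈ 141.533
  n=3: λ₃ = 22.5π²/0.72² - 48.8528 ≈ 379.515
Since 2.5π²/0.72² ≈ 47.596 < 48.8528, λ₁ < 0.
The n=1 mode grows fastest (−λₙ is largest for n=1) → dominates.
Asymptotic: u ~ c₁ sin(πx/0.72) e^{1.256t} (exponential growth at rate −λ₁ ≈ 1.256).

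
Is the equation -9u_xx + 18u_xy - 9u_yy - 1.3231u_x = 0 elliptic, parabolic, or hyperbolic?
Computing B² - 4AC with A = -9, B = 18, C = -9: discriminant = 0 (zero). Answer: parabolic.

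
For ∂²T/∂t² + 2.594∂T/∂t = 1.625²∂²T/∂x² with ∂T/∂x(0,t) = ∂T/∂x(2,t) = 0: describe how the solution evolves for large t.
T → constant (steady state). Damping (γ=2.594) dissipates the nonconstant modes; with Neumann BCs the spatial average obeys M''+γM'=0 and tends to a finite limit.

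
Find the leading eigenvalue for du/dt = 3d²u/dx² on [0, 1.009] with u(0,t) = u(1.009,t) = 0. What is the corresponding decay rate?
Eigenvalues: λₙ = 3n²π²/1.009².
First three modes:
  n=1: λ₁ = 3π²/1.009² ≈ 29.083
  n=2: λ₂ = 12π²/1.009² ≈ 116.332 (4× faster decay)
  n=3: λ₃ = 27π²/1.009² ≈ 261.747 (9× faster decay)
As t → ∞, higher modes decay exponentially faster. The n=1 mode dominates: u ~ c₁ sin(πx/1.009) e^{-λ₁t}.
Decay rate: λ₁ = 3π²/1.009² ≈ 29.083.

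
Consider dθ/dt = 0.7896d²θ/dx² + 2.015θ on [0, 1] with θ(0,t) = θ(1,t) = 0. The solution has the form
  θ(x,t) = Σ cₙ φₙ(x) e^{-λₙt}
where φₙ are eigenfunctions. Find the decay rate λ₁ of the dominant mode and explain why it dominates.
Eigenvalues: λₙ = 0.7896n²π²/1² - 2.015.
First three modes:
  n=1: λ₁ = 0.7896π² - 2.015 ≈ 5.778
  n=2: λ₂ = 3.1584π² - 2.015 ≈ 29.157
  n=3: λ₃ = 7.1064π² - 2.015 ≈ 68.122
Since 0.7896π² ≈ 7.793 > 2.015, all λₙ > 0.
The n=1 mode decays slowest → dominates as t → ∞.
Asymptotic: θ ~ c₁ sin(πx/1) e^{-λ₁t} with decay rate λ₁ ≈ 5.778.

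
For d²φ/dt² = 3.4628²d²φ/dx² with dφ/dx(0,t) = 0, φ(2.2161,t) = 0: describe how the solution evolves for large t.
φ oscillates (no decay). Energy is conserved; the solution oscillates indefinitely as standing waves.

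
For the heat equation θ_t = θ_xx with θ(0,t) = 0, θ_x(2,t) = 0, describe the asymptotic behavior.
θ → 0. Heat escapes through the Dirichlet boundary.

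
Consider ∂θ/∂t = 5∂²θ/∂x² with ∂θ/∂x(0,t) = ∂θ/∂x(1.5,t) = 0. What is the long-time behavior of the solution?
As t → ∞, θ → constant (steady state). Heat is conserved (no flux at boundaries); solution approaches the spatial average.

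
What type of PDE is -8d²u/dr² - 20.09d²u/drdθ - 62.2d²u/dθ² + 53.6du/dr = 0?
With A = -8, B = -20.09, C = -62.2, the discriminant is -1586.7919. This is an elliptic PDE.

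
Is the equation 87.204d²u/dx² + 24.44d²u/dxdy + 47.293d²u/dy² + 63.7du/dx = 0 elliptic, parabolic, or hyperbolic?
Computing B² - 4AC with A = 87.204, B = 24.44, C = 47.293: discriminant = -15899.241488 (negative). Answer: elliptic.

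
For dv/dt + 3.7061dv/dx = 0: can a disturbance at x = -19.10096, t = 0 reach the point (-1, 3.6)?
No. Only data at x = -14.34196 affects (-1, 3.6). Advection has one-way propagation along characteristics.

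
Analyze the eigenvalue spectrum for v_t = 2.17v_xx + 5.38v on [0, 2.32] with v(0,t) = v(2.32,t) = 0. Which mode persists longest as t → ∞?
Eigenvalues: λₙ = 2.17n²π²/2.32² - 5.38.
First three modes:
  n=1: λ₁ = 2.17π²/2.32² - 5.38 ≈ -1.401
  n=2: λ₂ = 8.68π²/2.32² - 5.38 ≈ 10.536
  n=3: λ₃ = 19.53π²/2.32² - 5.38 ≈ 30.432
Since 2.17π²/2.32² ≈ 3.979 < 5.38, λ₁ < 0.
The n=1 mode grows fastest (−λₙ is largest for n=1) → dominates.
Asymptotic: v ~ c₁ sin(πx/2.32) e^{1.401t} (exponential growth at rate −λ₁ ≈ 1.401).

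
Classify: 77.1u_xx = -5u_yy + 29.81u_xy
Rewriting in standard form: 77.1u_xx - 29.81u_xy + 5u_yy = 0. Elliptic (discriminant = -653.3639).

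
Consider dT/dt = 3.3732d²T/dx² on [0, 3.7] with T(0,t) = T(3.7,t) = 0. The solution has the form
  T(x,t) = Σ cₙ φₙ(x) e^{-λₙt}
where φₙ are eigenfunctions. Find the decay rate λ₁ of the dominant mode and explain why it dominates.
Eigenvalues: λₙ = 3.3732n²π²/3.7².
First three modes:
  n=1: λ₁ = 3.3732π²/3.7² ≈ 2.432
  n=2: λ₂ = 13.4928π²/3.7² ≈ 9.727 (4× faster decay)
  n=3: λ₃ = 30.3588π²/3.7² ≈ 21.887 (9× faster decay)
As t → ∞, higher modes decay exponentially faster. The n=1 mode dominates: T ~ c₁ sin(πx/3.7) e^{-λ₁t}.
Decay rate: λ₁ = 3.3732π²/3.7² ≈ 2.432.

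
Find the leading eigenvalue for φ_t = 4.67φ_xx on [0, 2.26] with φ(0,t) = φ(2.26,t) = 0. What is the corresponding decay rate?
Eigenvalues: λₙ = 4.67n²π²/2.26².
First three modes:
  n=1: λ₁ = 4.67π²/2.26² ≈ 9.024
  n=2: λ₂ = 18.68π²/2.26² ≈ 36.096 (4× faster decay)
  n=3: λ₃ = 42.03π²/2.26² ≈ 81.216 (9× faster decay)
As t → ∞, higher modes decay exponentially faster. The n=1 mode dominates: φ ~ c₁ sin(πx/2.26) e^{-λ₁t}.
Decay rate: λ₁ = 4.67π²/2.26² ≈ 9.024.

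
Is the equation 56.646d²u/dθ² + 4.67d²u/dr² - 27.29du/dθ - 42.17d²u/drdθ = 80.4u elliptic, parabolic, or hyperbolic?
Rewriting in standard form: 4.67d²u/dr² - 42.17d²u/drdθ + 56.646d²u/dθ² - 27.29du/dθ - 80.4u = 0. Computing B² - 4AC with A = 4.67, B = -42.17, C = 56.646: discriminant = 720.16162 (positive). Answer: hyperbolic.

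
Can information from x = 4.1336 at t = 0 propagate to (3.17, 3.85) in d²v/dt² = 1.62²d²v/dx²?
Yes. The domain of dependence is [-3.067, 9.407], and 4.1336 ∈ [-3.067, 9.407].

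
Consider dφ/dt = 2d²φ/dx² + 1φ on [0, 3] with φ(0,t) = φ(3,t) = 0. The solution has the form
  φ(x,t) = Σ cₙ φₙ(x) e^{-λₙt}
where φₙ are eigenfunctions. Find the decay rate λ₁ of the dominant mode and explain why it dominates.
Eigenvalues: λₙ = 2n²π²/3² - 1.
First three modes:
  n=1: λ₁ = 2π²/3² - 1 ≈ 1.193
  n=2: λ₂ = 8π²/3² - 1 ≈ 7.773
  n=3: λ₃ = 18π²/3² - 1 ≈ 18.739
Since 2π²/3² ≈ 2.193 > 1, all λₙ > 0.
The n=1 mode decays slowest → dominates as t → ∞.
Asymptotic: φ ~ c₁ sin(πx/3) e^{-λ₁t} with decay rate λ₁ ≈ 1.193.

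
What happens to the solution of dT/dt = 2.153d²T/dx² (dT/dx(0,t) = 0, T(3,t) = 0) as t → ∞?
T → 0. Heat escapes through the Dirichlet boundary.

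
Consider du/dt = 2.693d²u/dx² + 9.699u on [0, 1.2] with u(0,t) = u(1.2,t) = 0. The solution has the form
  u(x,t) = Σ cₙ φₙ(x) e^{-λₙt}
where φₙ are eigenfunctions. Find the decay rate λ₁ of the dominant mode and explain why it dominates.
Eigenvalues: λₙ = 2.693n²π²/1.2² - 9.699.
First three modes:
  n=1: λ₁ = 2.693π²/1.2² - 9.699 ≈ 8.759
  n=2: λ₂ = 10.772π²/1.2² - 9.699 ≈ 64.131
  n=3: λ₃ = 24.237π²/1.2² - 9.699 ≈ 156.419
Since 2.693π²/1.2² ≈ 18.458 > 9.699, all λₙ > 0.
The n=1 mode decays slowest → dominates as t → ∞.
Asymptotic: u ~ c₁ sin(πx/1.2) e^{-λ₁t} with decay rate λ₁ ≈ 8.759.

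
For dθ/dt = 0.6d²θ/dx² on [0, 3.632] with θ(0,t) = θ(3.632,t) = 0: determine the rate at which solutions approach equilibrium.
Eigenvalues: λₙ = 0.6n²π²/3.632².
First three modes:
  n=1: λ₁ = 0.6π²/3.632² ≈ 0.449
  n=2: λ₂ = 2.4π²/3.632² ≈ 1.796 (4× faster decay)
  n=3: λ₃ = 5.4π²/3.632² ≈ 4.04 (9× faster decay)
As t → ∞, higher modes decay exponentially faster. The n=1 mode dominates: θ ~ c₁ sin(πx/3.632) e^{-λ₁t}.
Decay rate: λ₁ = 0.6π²/3.632² ≈ 0.449.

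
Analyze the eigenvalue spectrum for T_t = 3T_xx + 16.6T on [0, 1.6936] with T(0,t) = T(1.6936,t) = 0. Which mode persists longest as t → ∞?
Eigenvalues: λₙ = 3n²π²/1.6936² - 16.6.
First three modes:
  n=1: λ₁ = 3π²/1.6936² - 16.6 ≈ -6.277
  n=2: λ₂ = 12π²/1.6936² - 16.6 ≈ 24.691
  n=3: λ₃ = 27π²/1.6936² - 16.6 ≈ 76.306
Since 3π²/1.6936² ≈ 10.323 < 16.6, λ₁ < 0.
The n=1 mode grows fastest (−λₙ is largest for n=1) → dominates.
Asymptotic: T ~ c₁ sin(πx/1.6936) e^{6.277t} (exponential growth at rate −λ₁ ≈ 6.277).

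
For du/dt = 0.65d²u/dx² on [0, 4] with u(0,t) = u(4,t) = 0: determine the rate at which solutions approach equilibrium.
Eigenvalues: λₙ = 0.65n²π²/4².
First three modes:
  n=1: λ₁ = 0.65π²/4² ≈ 0.401
  n=2: λ₂ = 2.6π²/4² ≈ 1.604 (4× faster decay)
  n=3: λ₃ = 5.85π²/4² ≈ 3.609 (9× faster decay)
As t → ∞, higher modes decay exponentially faster. The n=1 mode dominates: u ~ c₁ sin(πx/4) e^{-λ₁t}.
Decay rate: λ₁ = 0.65π²/4² ≈ 0.401.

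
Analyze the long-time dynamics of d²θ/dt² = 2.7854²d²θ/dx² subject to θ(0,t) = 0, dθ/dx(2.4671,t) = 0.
Long-time behavior: θ oscillates (no decay). Energy is conserved; the solution oscillates indefinitely as standing waves.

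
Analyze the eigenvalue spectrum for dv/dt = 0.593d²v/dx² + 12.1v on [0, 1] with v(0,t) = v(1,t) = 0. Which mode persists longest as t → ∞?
Eigenvalues: λₙ = 0.593n²π²/1² - 12.1.
First three modes:
  n=1: λ₁ = 0.593π² - 12.1 ≈ -6.247
  n=2: λ₂ = 2.372π² - 12.1 ≈ 11.311
  n=3: λ₃ = 5.337π² - 12.1 ≈ 40.574
Since 0.593π² ≈ 5.853 < 12.1, λ₁ < 0.
The n=1 mode grows fastest (−λₙ is largest for n=1) → dominates.
Asymptotic: v ~ c₁ sin(πx/1) e^{6.247t} (exponential growth at rate −λ₁ ≈ 6.247).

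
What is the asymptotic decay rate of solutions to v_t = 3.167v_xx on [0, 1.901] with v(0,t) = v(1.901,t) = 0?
Eigenvalues: λₙ = 3.167n²π²/1.901².
First three modes:
  n=1: λ₁ = 3.167π²/1.901² ≈ 8.649
  n=2: λ₂ = 12.668π²/1.901² ≈ 34.597 (4× faster decay)
  n=3: λ₃ = 28.503π²/1.901² ≈ 77.844 (9× faster decay)
As t → ∞, higher modes decay exponentially faster. The n=1 mode dominates: v ~ c₁ sin(πx/1.901) e^{-λ₁t}.
Decay rate: λ₁ = 3.167π²/1.901² ≈ 8.649.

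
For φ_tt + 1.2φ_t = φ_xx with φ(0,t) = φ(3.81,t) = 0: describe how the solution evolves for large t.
φ → 0. Damping (γ=1.2) dissipates energy; oscillations decay exponentially.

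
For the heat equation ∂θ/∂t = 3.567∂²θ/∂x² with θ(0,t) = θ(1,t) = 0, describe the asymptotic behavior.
θ → 0. Heat diffuses out through both boundaries.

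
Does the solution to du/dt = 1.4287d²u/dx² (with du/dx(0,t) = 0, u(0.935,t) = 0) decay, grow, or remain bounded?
u → 0. Heat escapes through the Dirichlet boundary.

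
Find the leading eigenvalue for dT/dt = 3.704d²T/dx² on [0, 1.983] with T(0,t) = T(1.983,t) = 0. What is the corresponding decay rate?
Eigenvalues: λₙ = 3.704n²π²/1.983².
First three modes:
  n=1: λ₁ = 3.704π²/1.983² ≈ 9.297
  n=2: λ₂ = 14.816π²/1.983² ≈ 37.186 (4× faster decay)
  n=3: λ₃ = 33.336π²/1.983² ≈ 83.67 (9× faster decay)
As t → ∞, higher modes decay exponentially faster. The n=1 mode dominates: T ~ c₁ sin(πx/1.983) e^{-λ₁t}.
Decay rate: λ₁ = 3.704π²/1.983² ≈ 9.297.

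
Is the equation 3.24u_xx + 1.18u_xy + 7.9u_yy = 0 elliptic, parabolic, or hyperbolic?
Computing B² - 4AC with A = 3.24, B = 1.18, C = 7.9: discriminant = -100.9916 (negative). Answer: elliptic.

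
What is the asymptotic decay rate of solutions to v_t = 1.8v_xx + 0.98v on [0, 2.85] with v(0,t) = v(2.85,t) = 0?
Eigenvalues: λₙ = 1.8n²π²/2.85² - 0.98.
First three modes:
  n=1: λ₁ = 1.8π²/2.85² - 0.98 ≈ 1.207
  n=2: λ₂ = 7.2π²/2.85² - 0.98 ≈ 7.769
  n=3: λ₃ = 16.2π²/2.85² - 0.98 ≈ 18.705
Since 1.8π²/2.85² ≈ 2.187 > 0.98, all λₙ > 0.
The n=1 mode decays slowest → dominates as t → ∞.
Asymptotic: v ~ c₁ sin(πx/2.85) e^{-λ₁t} with decay rate λ₁ ≈ 1.207.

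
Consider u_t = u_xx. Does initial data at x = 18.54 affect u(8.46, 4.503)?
Yes, for any finite x. The heat equation has infinite propagation speed, so all initial data affects all points at any t > 0.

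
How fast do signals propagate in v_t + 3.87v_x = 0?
Speed = 3.87. Information travels along x - 3.87t = const (rightward).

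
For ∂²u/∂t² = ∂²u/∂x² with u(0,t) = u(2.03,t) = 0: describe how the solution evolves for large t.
u oscillates (no decay). Energy is conserved; the solution oscillates indefinitely as standing waves.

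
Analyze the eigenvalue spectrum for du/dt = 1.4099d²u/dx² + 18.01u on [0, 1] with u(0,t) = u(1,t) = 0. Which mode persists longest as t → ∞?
Eigenvalues: λₙ = 1.4099n²π²/1² - 18.01.
First three modes:
  n=1: λ₁ = 1.4099π² - 18.01 ≈ -4.095
  n=2: λ₂ = 5.6396π² - 18.01 ≈ 37.651
  n=3: λ₃ = 12.6891π² - 18.01 ≈ 107.226
Since 1.4099π² ≈ 13.915 < 18.01, λ₁ < 0.
The n=1 mode grows fastest (−λₙ is largest for n=1) → dominates.
Asymptotic: u ~ c₁ sin(πx/1) e^{4.095t} (exponential growth at rate −λ₁ ≈ 4.095).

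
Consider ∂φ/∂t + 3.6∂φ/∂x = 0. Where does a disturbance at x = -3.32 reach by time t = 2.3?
At x = 4.96. The characteristic carries data from (-3.32, 0) to (4.96, 2.3).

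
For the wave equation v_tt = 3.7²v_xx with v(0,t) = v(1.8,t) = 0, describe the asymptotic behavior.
v oscillates (no decay). Energy is conserved; the solution oscillates indefinitely as standing waves.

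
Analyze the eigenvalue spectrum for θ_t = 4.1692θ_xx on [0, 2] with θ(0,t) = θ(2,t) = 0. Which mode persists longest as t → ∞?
Eigenvalues: λₙ = 4.1692n²π²/2².
First three modes:
  n=1: λ₁ = 4.1692π²/2² ≈ 10.287
  n=2: λ₂ = 16.6768π²/2² ≈ 41.148 (4× faster decay)
  n=3: λ₃ = 37.5228π²/2² ≈ 92.584 (9× faster decay)
As t → ∞, higher modes decay exponentially faster. The n=1 mode dominates: θ ~ c₁ sin(πx/2) e^{-λ₁t}.
Decay rate: λ₁ = 4.1692π²/2² ≈ 10.287.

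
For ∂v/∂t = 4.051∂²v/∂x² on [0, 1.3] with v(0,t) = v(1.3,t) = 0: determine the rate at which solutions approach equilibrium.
Eigenvalues: λₙ = 4.051n²π²/1.3².
First three modes:
  n=1: λ₁ = 4.051π²/1.3² ≈ 23.658
  n=2: λ₂ = 16.204π²/1.3² ≈ 94.631 (4× faster decay)
  n=3: λ₃ = 36.459π²/1.3² ≈ 212.921 (9× faster decay)
As t → ∞, higher modes decay exponentially faster. The n=1 mode dominates: v ~ c₁ sin(πx/1.3) e^{-λ₁t}.
Decay rate: λ₁ = 4.051π²/1.3² ≈ 23.658.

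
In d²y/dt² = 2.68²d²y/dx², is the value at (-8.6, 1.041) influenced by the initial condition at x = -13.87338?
No. The domain of dependence is [-11.38988, -5.81012], and -13.87338 is outside this interval.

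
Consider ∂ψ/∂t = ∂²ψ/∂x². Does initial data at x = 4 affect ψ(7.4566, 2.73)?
Yes, for any finite x. The heat equation has infinite propagation speed, so all initial data affects all points at any t > 0.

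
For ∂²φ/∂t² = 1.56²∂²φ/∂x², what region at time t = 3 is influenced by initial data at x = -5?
Domain of influence: [-9.68, -0.32]. Data at x = -5 spreads outward at speed 1.56.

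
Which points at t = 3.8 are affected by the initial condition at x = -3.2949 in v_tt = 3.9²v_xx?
Domain of influence: [-18.1149, 11.5251]. Data at x = -3.2949 spreads outward at speed 3.9.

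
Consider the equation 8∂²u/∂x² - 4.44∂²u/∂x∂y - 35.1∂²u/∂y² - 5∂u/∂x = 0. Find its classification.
Hyperbolic. (A = 8, B = -4.44, C = -35.1 gives B² - 4AC = 1142.9136.)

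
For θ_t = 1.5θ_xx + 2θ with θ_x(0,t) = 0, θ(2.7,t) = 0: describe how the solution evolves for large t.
θ grows unboundedly. Reaction dominates diffusion (r=2 > κπ²/(4L²)≈0.51); solution grows exponentially.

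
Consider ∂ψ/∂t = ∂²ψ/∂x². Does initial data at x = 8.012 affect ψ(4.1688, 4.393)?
Yes, for any finite x. The heat equation has infinite propagation speed, so all initial data affects all points at any t > 0.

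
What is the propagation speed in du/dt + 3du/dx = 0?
Speed = 3. Information travels along x - 3t = const (rightward).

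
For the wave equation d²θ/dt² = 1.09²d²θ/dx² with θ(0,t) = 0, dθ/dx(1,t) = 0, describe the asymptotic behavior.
θ oscillates (no decay). Energy is conserved; the solution oscillates indefinitely as standing waves.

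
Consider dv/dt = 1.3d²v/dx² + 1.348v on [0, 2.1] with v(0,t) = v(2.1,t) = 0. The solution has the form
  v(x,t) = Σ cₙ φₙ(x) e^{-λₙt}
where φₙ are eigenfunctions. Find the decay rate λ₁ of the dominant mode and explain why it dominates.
Eigenvalues: λₙ = 1.3n²π²/2.1² - 1.348.
First three modes:
  n=1: λ₁ = 1.3π²/2.1² - 1.348 ≈ 1.561
  n=2: λ₂ = 5.2π²/2.1² - 1.348 ≈ 10.29
  n=3: λ₃ = 11.7π²/2.1² - 1.348 ≈ 24.837
Since 1.3π²/2.1² ≈ 2.909 > 1.348, all λₙ > 0.
The n=1 mode decays slowest → dominates as t → ∞.
Asymptotic: v ~ c₁ sin(πx/2.1) e^{-λ₁t} with decay rate λ₁ ≈ 1.561.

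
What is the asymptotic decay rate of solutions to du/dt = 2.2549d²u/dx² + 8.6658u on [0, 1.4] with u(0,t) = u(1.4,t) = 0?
Eigenvalues: λₙ = 2.2549n²π²/1.4² - 8.6658.
First three modes:
  n=1: λ₁ = 2.2549π²/1.4² - 8.6658 ≈ 2.689
  n=2: λ₂ = 9.0196π²/1.4² - 8.6658 ≈ 36.753
  n=3: λ₃ = 20.2941π²/1.4² - 8.6658 ≈ 93.525
Since 2.2549π²/1.4² ≈ 11.355 > 8.6658, all λₙ > 0.
The n=1 mode decays slowest → dominates as t → ∞.
Asymptotic: u ~ c₁ sin(πx/1.4) e^{-λ₁t} with decay rate λ₁ ≈ 2.689.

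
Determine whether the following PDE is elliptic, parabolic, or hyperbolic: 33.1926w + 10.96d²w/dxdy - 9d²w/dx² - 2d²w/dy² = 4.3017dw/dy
Rewriting in standard form: -9d²w/dx² + 10.96d²w/dxdy - 2d²w/dy² - 4.3017dw/dy + 33.1926w = 0. Coefficients: A = -9, B = 10.96, C = -2. B² - 4AC = 48.1216, which is positive, so the equation is hyperbolic.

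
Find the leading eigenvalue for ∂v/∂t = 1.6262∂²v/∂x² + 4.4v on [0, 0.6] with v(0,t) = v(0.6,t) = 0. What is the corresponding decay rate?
Eigenvalues: λₙ = 1.6262n²π²/0.6² - 4.4.
First three modes:
  n=1: λ₁ = 1.6262π²/0.6² - 4.4 ≈ 40.183
  n=2: λ₂ = 6.5048π²/0.6² - 4.4 ≈ 173.933
  n=3: λ₃ = 14.6358π²/0.6² - 4.4 ≈ 396.849
Since 1.6262π²/0.6² ≈ 44.583 > 4.4, all λₙ > 0.
The n=1 mode decays slowest → dominates as t → ∞.
Asymptotic: v ~ c₁ sin(πx/0.6) e^{-λ₁t} with decay rate λ₁ ≈ 40.183.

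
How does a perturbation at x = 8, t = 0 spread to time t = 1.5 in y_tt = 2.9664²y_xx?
Domain of influence: [3.5504, 12.4496]. Data at x = 8 spreads outward at speed 2.9664.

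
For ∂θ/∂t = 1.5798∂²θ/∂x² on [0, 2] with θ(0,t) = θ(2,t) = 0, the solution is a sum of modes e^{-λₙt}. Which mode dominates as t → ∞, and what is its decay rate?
Eigenvalues: λₙ = 1.5798n²π²/2².
First three modes:
  n=1: λ₁ = 1.5798π²/2² ≈ 3.898
  n=2: λ₂ = 6.3192π²/2² ≈ 15.592 (4× faster decay)
  n=3: λ₃ = 14.2182π²/2² ≈ 35.082 (9× faster decay)
As t → ∞, higher modes decay exponentially faster. The n=1 mode dominates: θ ~ c₁ sin(πx/2) e^{-λ₁t}.
Decay rate: λ₁ = 1.5798π²/2² ≈ 3.898.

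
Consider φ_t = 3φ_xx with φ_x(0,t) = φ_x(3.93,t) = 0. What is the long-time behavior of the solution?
As t → ∞, φ → constant (steady state). Heat is conserved (no flux at boundaries); solution approaches the spatial average.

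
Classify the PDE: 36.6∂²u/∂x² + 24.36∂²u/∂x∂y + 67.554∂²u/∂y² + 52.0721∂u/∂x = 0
A = 36.6, B = 24.36, C = 67.554. Discriminant B² - 4AC = -9296.496. Since -9296.496 < 0, elliptic.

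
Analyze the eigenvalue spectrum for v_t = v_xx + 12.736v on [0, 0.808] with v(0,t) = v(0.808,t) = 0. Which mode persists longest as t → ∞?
Eigenvalues: λₙ = n²π²/0.808² - 12.736.
First three modes:
  n=1: λ₁ = π²/0.808² - 12.736 ≈ 2.381
  n=2: λ₂ = 4π²/0.808² - 12.736 ≈ 47.734
  n=3: λ₃ = 9π²/0.808² - 12.736 ≈ 123.321
Since π²/0.808² ≈ 15.117 > 12.736, all λₙ > 0.
The n=1 mode decays slowest → dominates as t → ∞.
Asymptotic: v ~ c₁ sin(πx/0.808) e^{-λ₁t} with decay rate λ₁ ≈ 2.381.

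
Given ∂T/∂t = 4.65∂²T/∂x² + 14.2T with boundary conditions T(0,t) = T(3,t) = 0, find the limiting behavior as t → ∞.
T grows unboundedly. Reaction dominates diffusion (r=14.2 > κπ²/L²≈5.1); solution grows exponentially.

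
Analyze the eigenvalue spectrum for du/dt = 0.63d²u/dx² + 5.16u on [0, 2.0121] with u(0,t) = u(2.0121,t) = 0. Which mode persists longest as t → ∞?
Eigenvalues: λₙ = 0.63n²π²/2.0121² - 5.16.
First three modes:
  n=1: λ₁ = 0.63π²/2.0121² - 5.16 ≈ -3.624
  n=2: λ₂ = 2.52π²/2.0121² - 5.16 ≈ 0.983
  n=3: λ₃ = 5.67π²/2.0121² - 5.16 ≈ 8.662
Since 0.63π²/2.0121² ≈ 1.536 < 5.16, λ₁ < 0.
The n=1 mode grows fastest (−λₙ is largest for n=1) → dominates.
Asymptotic: u ~ c₁ sin(πx/2.0121) e^{3.624t} (exponential growth at rate −λ₁ ≈ 3.624).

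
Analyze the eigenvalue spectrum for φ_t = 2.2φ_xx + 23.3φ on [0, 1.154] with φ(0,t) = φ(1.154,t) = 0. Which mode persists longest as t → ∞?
Eigenvalues: λₙ = 2.2n²π²/1.154² - 23.3.
First three modes:
  n=1: λ₁ = 2.2π²/1.154² - 23.3 ≈ -6.995
  n=2: λ₂ = 8.8π²/1.154² - 23.3 ≈ 41.918
  n=3: λ₃ = 19.8π²/1.154² - 23.3 ≈ 123.442
Since 2.2π²/1.154² ≈ 16.305 < 23.3, λ₁ < 0.
The n=1 mode grows fastest (−λₙ is largest for n=1) → dominates.
Asymptotic: φ ~ c₁ sin(πx/1.154) e^{6.995t} (exponential growth at rate −λ₁ ≈ 6.995).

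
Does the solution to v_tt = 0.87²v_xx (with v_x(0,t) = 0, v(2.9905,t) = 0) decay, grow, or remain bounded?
v oscillates (no decay). Energy is conserved; the solution oscillates indefinitely as standing waves.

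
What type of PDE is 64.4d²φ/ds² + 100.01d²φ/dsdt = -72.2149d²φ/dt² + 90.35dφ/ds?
Rewriting in standard form: 64.4d²φ/ds² + 100.01d²φ/dsdt + 72.2149d²φ/dt² - 90.35dφ/ds = 0. With A = 64.4, B = 100.01, C = 72.2149, the discriminant is -8600.55814. This is an elliptic PDE.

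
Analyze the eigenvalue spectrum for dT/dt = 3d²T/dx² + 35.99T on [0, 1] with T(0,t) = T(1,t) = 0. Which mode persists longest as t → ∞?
Eigenvalues: λₙ = 3n²π²/1² - 35.99.
First three modes:
  n=1: λ₁ = 3π² - 35.99 ≈ -6.381
  n=2: λ₂ = 12π² - 35.99 ≈ 82.445
  n=3: λ₃ = 27π² - 35.99 ≈ 230.489
Since 3π² ≈ 29.609 < 35.99, λ₁ < 0.
The n=1 mode grows fastest (−λₙ is largest for n=1) → dominates.
Asymptotic: T ~ c₁ sin(πx/1) e^{6.381t} (exponential growth at rate −λ₁ ≈ 6.381).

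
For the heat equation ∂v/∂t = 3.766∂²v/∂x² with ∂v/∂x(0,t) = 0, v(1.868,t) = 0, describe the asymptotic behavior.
v → 0. Heat escapes through the Dirichlet boundary.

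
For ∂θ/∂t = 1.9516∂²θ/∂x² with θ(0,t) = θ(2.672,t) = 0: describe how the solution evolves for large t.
θ → 0. Heat diffuses out through both boundaries.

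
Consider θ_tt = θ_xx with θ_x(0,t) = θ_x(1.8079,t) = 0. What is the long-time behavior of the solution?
As t → ∞, θ oscillates about a mean that drifts linearly in t (generically unbounded; no decay). There is no damping, so the nonconstant modes persist as standing waves (energy conserved, no decay). But with Neumann conditions at both ends the constant mode has eigenvalue 0: the spatial mean M(t) of θ satisfies M'' = 0, so M(t) = M(0) + M'(0)·t. Unless the initial velocity has zero mean (∫θ_t(x,0)dx = 0), the solution grows linearly in t (unbounded, though not exponentially); if it does have zero mean, the solution stays bounded and simply oscillates.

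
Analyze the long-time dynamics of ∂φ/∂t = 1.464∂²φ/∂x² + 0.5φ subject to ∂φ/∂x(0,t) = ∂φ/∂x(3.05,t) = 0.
Long-time behavior: φ grows unboundedly. With Neumann BCs the constant mode has diffusion eigenvalue 0, so any r > 0 makes it grow like e^(0.5t); solution grows exponentially.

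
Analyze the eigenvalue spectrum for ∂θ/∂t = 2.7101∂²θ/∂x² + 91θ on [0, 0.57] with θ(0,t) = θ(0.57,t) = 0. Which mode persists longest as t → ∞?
Eigenvalues: λₙ = 2.7101n²π²/0.57² - 91.
First three modes:
  n=1: λ₁ = 2.7101π²/0.57² - 91 ≈ -8.674
  n=2: λ₂ = 10.8404π²/0.57² - 91 ≈ 238.303
  n=3: λ₃ = 24.3909π²/0.57² - 91 ≈ 649.931
Since 2.7101π²/0.57² ≈ 82.326 < 91, λ₁ < 0.
The n=1 mode grows fastest (−λₙ is largest for n=1) → dominates.
Asymptotic: θ ~ c₁ sin(πx/0.57) e^{8.674t} (exponential growth at rate −λ₁ ≈ 8.674).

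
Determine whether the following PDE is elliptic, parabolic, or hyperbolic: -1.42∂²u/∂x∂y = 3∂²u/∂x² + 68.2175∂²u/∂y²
Rewriting in standard form: -3∂²u/∂x² - 1.42∂²u/∂x∂y - 68.2175∂²u/∂y² = 0. Coefficients: A = -3, B = -1.42, C = -68.2175. B² - 4AC = -816.5936, which is negative, so the equation is elliptic.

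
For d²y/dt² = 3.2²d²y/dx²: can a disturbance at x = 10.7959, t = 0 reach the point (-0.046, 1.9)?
No. The domain of dependence is [-6.126, 6.034], and 10.7959 is outside this interval.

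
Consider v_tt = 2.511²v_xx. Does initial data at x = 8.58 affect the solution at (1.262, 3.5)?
Yes. The domain of dependence is [-7.5265, 10.0505], and 8.58 ∈ [-7.5265, 10.0505].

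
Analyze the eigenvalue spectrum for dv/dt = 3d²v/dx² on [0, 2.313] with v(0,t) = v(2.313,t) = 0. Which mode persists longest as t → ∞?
Eigenvalues: λₙ = 3n²π²/2.313².
First three modes:
  n=1: λ₁ = 3π²/2.313² ≈ 5.534
  n=2: λ₂ = 12π²/2.313² ≈ 22.138 (4× faster decay)
  n=3: λ₃ = 27π²/2.313² ≈ 49.81 (9× faster decay)
As t → ∞, higher modes decay exponentially faster. The n=1 mode dominates: v ~ c₁ sin(πx/2.313) e^{-λ₁t}.
Decay rate: λ₁ = 3π²/2.313² ≈ 5.534.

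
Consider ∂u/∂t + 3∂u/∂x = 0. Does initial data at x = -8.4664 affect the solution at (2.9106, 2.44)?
No. Only data at x = -4.4094 affects (2.9106, 2.44). Advection has one-way propagation along characteristics.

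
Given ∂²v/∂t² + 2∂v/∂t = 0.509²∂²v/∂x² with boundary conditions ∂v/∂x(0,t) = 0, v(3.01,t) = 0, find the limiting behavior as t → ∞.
v → 0. Damping (γ=2) dissipates energy; oscillations decay exponentially.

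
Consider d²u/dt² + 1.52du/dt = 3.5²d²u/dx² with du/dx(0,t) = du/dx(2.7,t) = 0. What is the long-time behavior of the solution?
As t → ∞, u → constant (steady state). Damping (γ=1.52) dissipates the nonconstant modes; with Neumann BCs the spatial average obeys M''+γM'=0 and tends to a finite limit.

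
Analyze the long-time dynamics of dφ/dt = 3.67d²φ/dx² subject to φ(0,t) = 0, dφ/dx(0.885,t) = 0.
Long-time behavior: φ → 0. Heat escapes through the Dirichlet boundary.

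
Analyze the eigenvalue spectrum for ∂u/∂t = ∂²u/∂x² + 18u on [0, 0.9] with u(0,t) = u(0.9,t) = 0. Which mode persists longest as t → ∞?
Eigenvalues: λₙ = n²π²/0.9² - 18.
First three modes:
  n=1: λ₁ = π²/0.9² - 18 ≈ -5.815
  n=2: λ₂ = 4π²/0.9² - 18 ≈ 30.739
  n=3: λ₃ = 9π²/0.9² - 18 ≈ 91.662
Since π²/0.9² ≈ 12.185 < 18, λ₁ < 0.
The n=1 mode grows fastest (−λₙ is largest for n=1) → dominates.
Asymptotic: u ~ c₁ sin(πx/0.9) e^{5.815t} (exponential growth at rate −λ₁ ≈ 5.815).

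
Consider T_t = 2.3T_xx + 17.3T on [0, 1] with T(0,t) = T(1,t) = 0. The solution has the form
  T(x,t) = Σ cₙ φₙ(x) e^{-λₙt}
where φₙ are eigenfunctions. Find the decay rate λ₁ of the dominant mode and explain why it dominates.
Eigenvalues: λₙ = 2.3n²π²/1² - 17.3.
First three modes:
  n=1: λ₁ = 2.3π² - 17.3 ≈ 5.4
  n=2: λ₂ = 9.2π² - 17.3 ≈ 73.5
  n=3: λ₃ = 20.7π² - 17.3 ≈ 187.001
Since 2.3π² ≈ 22.7 > 17.3, all λₙ > 0.
The n=1 mode decays slowest → dominates as t → ∞.
Asymptotic: T ~ c₁ sin(πx/1) e^{-λ₁t} with decay rate λ₁ ≈ 5.4.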